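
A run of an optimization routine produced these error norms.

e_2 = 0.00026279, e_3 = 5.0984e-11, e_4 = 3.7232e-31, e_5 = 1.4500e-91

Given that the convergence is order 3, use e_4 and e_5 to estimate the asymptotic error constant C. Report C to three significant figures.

2.81

C ≈ e_5 / e_4^3
  = 1.4500e-91 / (3.7232e-31)^3
  = 1.4500e-91 / 5.16118e-92 ≈ 2.8094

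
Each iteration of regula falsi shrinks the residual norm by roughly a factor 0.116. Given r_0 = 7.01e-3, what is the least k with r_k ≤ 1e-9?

After k steps, r_k ≈ 7.01e-3·0.116^k.
Need 0.116^k ≤ 1e-9/7.01e-3 = 1.42653e-07.
k ≥ ln(1.42653e-07)/ln(0.116) = -15.7629/-2.15417 = 7.317.
Smallest integer k = 8.

8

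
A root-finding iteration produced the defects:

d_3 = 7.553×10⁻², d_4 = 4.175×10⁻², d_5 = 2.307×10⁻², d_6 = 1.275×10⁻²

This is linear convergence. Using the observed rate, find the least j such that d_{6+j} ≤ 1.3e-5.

12

Rate ρ ≈ d_6/d_5 = 1.275×10⁻²/2.307×10⁻² = 0.5527.
After j more steps, d_{6+j} ≈ 1.275×10⁻²·ρ^j; need ρ^j ≤ 1.3e-5/1.275×10⁻² = 0.00101961.
j ≥ ln(0.00101961)/ln(0.5527) = -6.8883/-0.59294 = 11.617.
So 12 more iterations are needed.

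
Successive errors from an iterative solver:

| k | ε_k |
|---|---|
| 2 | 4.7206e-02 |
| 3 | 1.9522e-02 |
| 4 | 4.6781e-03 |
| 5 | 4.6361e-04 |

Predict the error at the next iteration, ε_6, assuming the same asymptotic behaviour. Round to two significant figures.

First estimate the order: p ≈ ln(ε_5/ε_4) / ln(ε_4/ε_3) = ln(4.6361e-04/4.6781e-03)/ln(4.6781e-03/1.9522e-02) = ln(0.0991022)/ln(0.239632) ≈ 1.6180.
Then ε_6 ≈ ε_5·(ε_5/ε_4)^p = 4.6361e-04·(0.0991022)^1.6180 = 4.6361e-04·0.02375 ≈ 1.101e-05.

1.1e-5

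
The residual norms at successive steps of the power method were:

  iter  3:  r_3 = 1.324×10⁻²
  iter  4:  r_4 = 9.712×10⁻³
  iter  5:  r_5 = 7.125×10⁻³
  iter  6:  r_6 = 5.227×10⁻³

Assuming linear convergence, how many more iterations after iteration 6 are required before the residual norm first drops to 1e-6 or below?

Rate ρ ≈ r_6/r_5 = 5.227×10⁻³/7.125×10⁻³ = 0.7336.
After j more steps, r_{6+j} ≈ 5.227×10⁻³·ρ^j; need ρ^j ≤ 1e-6/5.227×10⁻³ = 0.000191314.
j ≥ ln(0.000191314)/ln(0.7336) = -8.5616/-0.30979 = 27.637.
So 28 more iterations are needed.

28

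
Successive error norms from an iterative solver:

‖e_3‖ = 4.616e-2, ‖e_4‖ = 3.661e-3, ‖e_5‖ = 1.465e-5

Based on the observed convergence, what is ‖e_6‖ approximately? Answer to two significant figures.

8.8e-11

First estimate the order: p ≈ ln(‖e_5‖/‖e_4‖) / ln(‖e_4‖/‖e_3‖) = ln(1.465e-5/3.661e-3)/ln(3.661e-3/4.616e-2) = ln(0.00400164)/ln(0.0793111) ≈ 2.1785.
Then ‖e_6‖ ≈ ‖e_5‖·(‖e_5‖/‖e_4‖)^p = 1.465e-5·(0.00400164)^2.1785 = 1.465e-5·5.97689e-06 ≈ 8.756e-11.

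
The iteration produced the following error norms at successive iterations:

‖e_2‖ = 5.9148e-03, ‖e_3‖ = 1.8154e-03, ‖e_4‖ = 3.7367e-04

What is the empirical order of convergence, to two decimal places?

p ≈ ln(‖e_4‖/‖e_3‖) / ln(‖e_3‖/‖e_2‖)
  = ln(3.7367e-04/1.8154e-03) / ln(1.8154e-03/5.9148e-03)
  = ln(0.205833) / ln(0.306925)
  = -1.58069 / -1.18115 ≈ 1.33826

1.34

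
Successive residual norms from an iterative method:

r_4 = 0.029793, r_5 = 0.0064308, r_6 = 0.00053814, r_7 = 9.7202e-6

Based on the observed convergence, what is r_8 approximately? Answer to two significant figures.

First estimate the order: p ≈ ln(r_7/r_6) / ln(r_6/r_5) = ln(9.7202e-6/0.00053814)/ln(0.00053814/0.0064308) = ln(0.0180626)/ln(0.0836817) ≈ 1.6180.
Then r_8 ≈ r_7·(r_7/r_6)^p = 9.7202e-6·(0.0180626)^1.6180 = 9.7202e-6·0.00151172 ≈ 1.469e-08.

1.5e-8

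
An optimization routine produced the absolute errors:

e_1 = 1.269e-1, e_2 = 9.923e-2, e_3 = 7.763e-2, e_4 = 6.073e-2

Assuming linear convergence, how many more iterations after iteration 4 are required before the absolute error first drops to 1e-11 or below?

92

Rate ρ ≈ e_4/e_3 = 6.073e-2/7.763e-2 = 0.7823.
After j more steps, e_{4+j} ≈ 6.073e-2·ρ^j; need ρ^j ≤ 1e-11/6.073e-2 = 1.64663e-10.
j ≥ ln(1.64663e-10)/ln(0.7823) = -22.5271/-0.24552 = 91.753.
So 92 more iterations are needed.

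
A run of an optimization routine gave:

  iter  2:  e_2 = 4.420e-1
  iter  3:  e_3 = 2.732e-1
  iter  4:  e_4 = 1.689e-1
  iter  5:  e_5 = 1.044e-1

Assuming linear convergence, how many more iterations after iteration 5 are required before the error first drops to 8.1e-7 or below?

25

Rate ρ ≈ e_5/e_4 = 1.044e-1/1.689e-1 = 0.6181.
After j more steps, e_{5+j} ≈ 1.044e-1·ρ^j; need ρ^j ≤ 8.1e-7/1.044e-1 = 7.75862e-06.
j ≥ ln(7.75862e-06)/ln(0.6181) = -11.7667/-0.48111 = 24.457.
So 25 more iterations are needed.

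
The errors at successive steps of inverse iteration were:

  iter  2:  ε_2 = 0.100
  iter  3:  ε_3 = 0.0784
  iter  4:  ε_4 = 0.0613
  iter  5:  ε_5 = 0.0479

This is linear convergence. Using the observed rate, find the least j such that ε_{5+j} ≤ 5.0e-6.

38

Rate ρ ≈ ε_5/ε_4 = 0.0479/0.0613 = 0.7814.
After j more steps, ε_{5+j} ≈ 0.0479·ρ^j; need ρ^j ≤ 5.0e-6/0.0479 = 0.000104384.
j ≥ ln(0.000104384)/ln(0.7814) = -9.1674/-0.24667 = 37.165.
So 38 more iterations are needed.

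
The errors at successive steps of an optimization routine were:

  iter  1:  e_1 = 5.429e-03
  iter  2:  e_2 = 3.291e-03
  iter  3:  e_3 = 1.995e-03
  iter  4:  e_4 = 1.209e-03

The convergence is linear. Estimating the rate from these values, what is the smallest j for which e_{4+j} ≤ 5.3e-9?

25

Rate ρ ≈ e_4/e_3 = 1.209e-03/1.995e-03 = 0.6060.
After j more steps, e_{4+j} ≈ 1.209e-03·ρ^j; need ρ^j ≤ 5.3e-9/1.209e-03 = 4.38379e-06.
j ≥ ln(4.38379e-06)/ln(0.6060) = -12.3376/-0.50088 = 24.632.
So 25 more iterations are needed.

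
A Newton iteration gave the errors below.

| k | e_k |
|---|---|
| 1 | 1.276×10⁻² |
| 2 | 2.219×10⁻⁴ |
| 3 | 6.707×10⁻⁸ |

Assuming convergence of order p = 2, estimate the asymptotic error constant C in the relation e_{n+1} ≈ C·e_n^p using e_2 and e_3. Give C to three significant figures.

1.36

C ≈ e_3 / e_2^2
  = 6.707×10⁻⁸ / (2.219×10⁻⁴)^2
  = 6.707×10⁻⁸ / 4.92396e-08 ≈ 1.3621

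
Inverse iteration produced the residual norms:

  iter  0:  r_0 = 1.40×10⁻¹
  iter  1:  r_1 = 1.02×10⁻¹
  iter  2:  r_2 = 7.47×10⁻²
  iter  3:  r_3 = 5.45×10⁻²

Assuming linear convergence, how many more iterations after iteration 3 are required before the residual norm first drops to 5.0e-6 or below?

Rate ρ ≈ r_3/r_2 = 5.45×10⁻²/7.47×10⁻² = 0.7296.
After j more steps, r_{3+j} ≈ 5.45×10⁻²·ρ^j; need ρ^j ≤ 5.0e-6/5.45×10⁻² = 9.17431e-05.
j ≥ ln(9.17431e-05)/ln(0.7296) = -9.2965/-0.31526 = 29.488.
So 30 more iterations are needed.

30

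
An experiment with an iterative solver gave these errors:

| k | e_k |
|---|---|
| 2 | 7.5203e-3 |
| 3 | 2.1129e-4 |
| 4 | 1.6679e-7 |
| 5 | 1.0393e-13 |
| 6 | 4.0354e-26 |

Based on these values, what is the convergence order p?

Consecutive ratios: e_6/e_5 = 4.0354e-26/1.0393e-13 = 3.88281e-13, e_5/e_4 = 1.0393e-13/1.6679e-7 = 6.23119e-07.
p ≈ ln(3.88281e-13)/ln(6.23119e-07) = -28.5770/-14.2885 ≈ 2.00.
So the convergence is quadratic (order 2).

2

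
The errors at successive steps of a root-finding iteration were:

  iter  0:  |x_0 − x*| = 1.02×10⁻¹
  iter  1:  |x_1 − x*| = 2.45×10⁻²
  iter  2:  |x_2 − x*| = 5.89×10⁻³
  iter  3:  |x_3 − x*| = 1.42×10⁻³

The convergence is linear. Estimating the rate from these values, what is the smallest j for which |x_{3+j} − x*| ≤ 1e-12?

Rate ρ ≈ |x_3 − x*|/|x_2 − x*| = 1.42×10⁻³/5.89×10⁻³ = 0.2411.
After j more steps, |x_{3+j} − x*| ≈ 1.42×10⁻³·ρ^j; need ρ^j ≤ 1e-12/1.42×10⁻³ = 7.04225e-10.
j ≥ ln(7.04225e-10)/ln(0.2411) = -21.0739/-1.42254 = 14.814.
So 15 more iterations are needed.

15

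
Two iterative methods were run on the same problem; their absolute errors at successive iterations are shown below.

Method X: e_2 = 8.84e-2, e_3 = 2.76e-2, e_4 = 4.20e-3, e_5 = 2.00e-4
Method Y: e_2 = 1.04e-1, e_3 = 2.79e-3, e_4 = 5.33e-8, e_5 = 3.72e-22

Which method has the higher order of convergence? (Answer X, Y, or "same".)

Method X: p ≈ ln(2.00e-4/4.20e-3)/ln(4.20e-3/2.76e-2) ≈ 1.62.
Method Y: p ≈ ln(3.72e-22/5.33e-8)/ln(5.33e-8/2.79e-3) ≈ 3.00.
Method Y has the higher order (≈3.0 vs ≈1.6).

Y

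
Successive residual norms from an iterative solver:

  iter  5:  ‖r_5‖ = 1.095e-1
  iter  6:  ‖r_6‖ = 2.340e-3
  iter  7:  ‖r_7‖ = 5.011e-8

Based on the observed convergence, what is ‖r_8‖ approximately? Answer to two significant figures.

4.4e-21

First estimate the order: p ≈ ln(‖r_7‖/‖r_6‖) / ln(‖r_6‖/‖r_5‖) = ln(5.011e-8/2.340e-3)/ln(2.340e-3/1.095e-1) = ln(2.14145e-05)/ln(0.0213699) ≈ 2.7957.
Then ‖r_8‖ ≈ ‖r_7‖·(‖r_7‖/‖r_6‖)^p = 5.011e-8·(2.14145e-05)^2.7957 = 5.011e-8·8.83202e-14 ≈ 4.426e-21.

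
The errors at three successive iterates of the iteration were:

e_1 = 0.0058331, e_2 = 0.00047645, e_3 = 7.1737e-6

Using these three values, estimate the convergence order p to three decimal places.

1.675

p ≈ ln(e_3/e_2) / ln(e_2/e_1)
  = ln(7.1737e-6/0.00047645) / ln(0.00047645/0.0058331)
  = ln(0.0150566) / ln(0.0816804)
  = -4.195939 / -2.504941 ≈ 1.675065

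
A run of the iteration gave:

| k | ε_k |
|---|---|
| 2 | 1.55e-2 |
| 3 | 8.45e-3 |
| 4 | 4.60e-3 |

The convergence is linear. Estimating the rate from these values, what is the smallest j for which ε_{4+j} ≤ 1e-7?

Rate ρ ≈ ε_4/ε_3 = 4.60e-3/8.45e-3 = 0.5444.
After j more steps, ε_{4+j} ≈ 4.60e-3·ρ^j; need ρ^j ≤ 1e-7/4.60e-3 = 2.17391e-05.
j ≥ ln(2.17391e-05)/ln(0.5444) = -10.7364/-0.60807 = 17.657.
So 18 more iterations are needed.

18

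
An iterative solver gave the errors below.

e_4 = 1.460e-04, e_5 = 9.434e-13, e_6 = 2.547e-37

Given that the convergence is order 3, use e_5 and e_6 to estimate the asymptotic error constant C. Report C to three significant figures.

C ≈ e_6 / e_5^3
  = 2.547e-37 / (9.434e-13)^3
  = 2.547e-37 / 8.39629e-37 ≈ 0.30335

0.303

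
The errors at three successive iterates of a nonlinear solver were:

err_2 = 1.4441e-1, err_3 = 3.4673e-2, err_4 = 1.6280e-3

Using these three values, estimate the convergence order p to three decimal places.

p ≈ ln(err_4/err_3) / ln(err_3/err_2)
  = ln(1.6280e-3/3.4673e-2) / ln(3.4673e-2/1.4441e-1)
  = ln(0.046953) / ln(0.240101)
  = -3.058608 / -1.426696 ≈ 2.143840

2.144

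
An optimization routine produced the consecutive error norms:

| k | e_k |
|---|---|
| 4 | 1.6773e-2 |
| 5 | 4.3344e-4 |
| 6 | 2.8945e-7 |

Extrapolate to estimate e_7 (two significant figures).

First estimate the order: p ≈ ln(e_6/e_5) / ln(e_5/e_4) = ln(2.8945e-7/4.3344e-4)/ln(4.3344e-4/1.6773e-2) = ln(0.000667797)/ln(0.0258415) ≈ 2.0000.
Then e_7 ≈ e_6·(e_6/e_5)^p = 2.8945e-7·(0.000667797)^2.0000 = 2.8945e-7·4.45953e-07 ≈ 1.291e-13.

1.3e-13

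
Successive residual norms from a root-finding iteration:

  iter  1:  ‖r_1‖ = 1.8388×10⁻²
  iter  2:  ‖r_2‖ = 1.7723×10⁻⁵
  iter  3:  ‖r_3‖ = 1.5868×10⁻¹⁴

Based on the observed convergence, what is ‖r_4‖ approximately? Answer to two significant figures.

First estimate the order: p ≈ ln(‖r_3‖/‖r_2‖) / ln(‖r_2‖/‖r_1‖) = ln(1.5868×10⁻¹⁴/1.7723×10⁻⁵)/ln(1.7723×10⁻⁵/1.8388×10⁻²) = ln(8.95334e-10)/ln(0.000963835) ≈ 3.0000.
Then ‖r_4‖ ≈ ‖r_3‖·(‖r_3‖/‖r_2‖)^p = 1.5868×10⁻¹⁴·(8.95334e-10)^3.0000 = 1.5868×10⁻¹⁴·7.1772e-28 ≈ 1.139e-41.

1.1e-41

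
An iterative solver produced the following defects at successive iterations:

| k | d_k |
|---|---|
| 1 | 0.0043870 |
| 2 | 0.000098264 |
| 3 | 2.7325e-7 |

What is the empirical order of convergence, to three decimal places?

p ≈ ln(d_3/d_2) / ln(d_2/d_1)
  = ln(2.7325e-7/0.000098264) / ln(0.000098264/0.0043870)
  = ln(0.00278077) / ln(0.0223989)
  = -5.885027 / -3.798743 ≈ 1.549204

1.549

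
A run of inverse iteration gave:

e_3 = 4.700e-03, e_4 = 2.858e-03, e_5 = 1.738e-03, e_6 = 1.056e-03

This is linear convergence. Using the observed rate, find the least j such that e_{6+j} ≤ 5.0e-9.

Rate ρ ≈ e_6/e_5 = 1.056e-03/1.738e-03 = 0.6076.
After j more steps, e_{6+j} ≈ 1.056e-03·ρ^j; need ρ^j ≤ 5.0e-9/1.056e-03 = 4.73485e-06.
j ≥ ln(4.73485e-06)/ln(0.6076) = -12.2606/-0.49824 = 24.608.
So 25 more iterations are needed.

25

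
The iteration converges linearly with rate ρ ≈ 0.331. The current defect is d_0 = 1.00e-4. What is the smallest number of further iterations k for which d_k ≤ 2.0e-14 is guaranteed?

After k steps, d_k ≈ 1.00e-4·0.331^k.
Need 0.331^k ≤ 2.0e-14/1.00e-4 = 2e-10.
k ≥ ln(2e-10)/ln(0.331) = -22.3327/-1.10564 = 20.199.
Smallest integer k = 21.

21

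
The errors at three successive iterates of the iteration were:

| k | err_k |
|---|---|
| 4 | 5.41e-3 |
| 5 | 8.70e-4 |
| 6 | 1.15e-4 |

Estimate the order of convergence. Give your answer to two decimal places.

p ≈ ln(err_6/err_5) / ln(err_5/err_4)
  = ln(1.15e-4/8.70e-4) / ln(8.70e-4/5.41e-3)
  = ln(0.132184) / ln(0.160813)
  = -2.02356 / -1.82751 ≈ 1.10728

1.11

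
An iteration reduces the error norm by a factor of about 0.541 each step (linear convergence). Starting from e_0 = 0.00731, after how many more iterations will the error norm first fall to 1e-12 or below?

37

After k steps, e_k ≈ 0.00731·0.541^k.
Need 0.541^k ≤ 1e-12/0.00731 = 1.36799e-10.
k ≥ ln(1.36799e-10)/ln(0.541) = -22.7125/-0.61434 = 36.971.
Smallest integer k = 37.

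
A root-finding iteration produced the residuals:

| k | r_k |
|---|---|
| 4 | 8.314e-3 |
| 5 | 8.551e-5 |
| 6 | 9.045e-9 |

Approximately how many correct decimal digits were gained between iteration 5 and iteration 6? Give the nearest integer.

4

Digits gained ≈ log₁₀(r_5/r_6) = log₁₀(8.551e-5/9.045e-9) = log₁₀(9453.84) ≈ 3.976.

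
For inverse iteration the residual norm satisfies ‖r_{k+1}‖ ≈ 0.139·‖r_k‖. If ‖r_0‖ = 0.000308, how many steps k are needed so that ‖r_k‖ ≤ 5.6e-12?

10

After k steps, ‖r_k‖ ≈ 0.000308·0.139^k.
Need 0.139^k ≤ 5.6e-12/0.000308 = 1.81818e-08.
k ≥ ln(1.81818e-08)/ln(0.139) = -17.8228/-1.97328 = 9.032.
Smallest integer k = 10.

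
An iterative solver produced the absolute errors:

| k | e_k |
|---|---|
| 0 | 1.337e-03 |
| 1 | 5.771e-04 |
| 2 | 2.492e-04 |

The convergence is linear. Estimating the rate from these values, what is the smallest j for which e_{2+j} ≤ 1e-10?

Rate ρ ≈ e_2/e_1 = 2.492e-04/5.771e-04 = 0.4318.
After j more steps, e_{2+j} ≈ 2.492e-04·ρ^j; need ρ^j ≤ 1e-10/2.492e-04 = 4.01284e-07.
j ≥ ln(4.01284e-07)/ln(0.4318) = -14.7286/-0.83979 = 17.538.
So 18 more iterations are needed.

18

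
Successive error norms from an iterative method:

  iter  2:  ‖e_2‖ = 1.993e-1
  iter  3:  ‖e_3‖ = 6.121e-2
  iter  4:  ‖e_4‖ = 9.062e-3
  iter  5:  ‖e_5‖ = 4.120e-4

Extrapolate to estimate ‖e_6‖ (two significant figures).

First estimate the order: p ≈ ln(‖e_5‖/‖e_4‖) / ln(‖e_4‖/‖e_3‖) = ln(4.120e-4/9.062e-3)/ln(9.062e-3/6.121e-2) = ln(0.0454646)/ln(0.148048) ≈ 1.6180.
Then ‖e_6‖ ≈ ‖e_5‖·(‖e_5‖/‖e_4‖)^p = 4.120e-4·(0.0454646)^1.6180 = 4.120e-4·0.00673156 ≈ 2.773e-06.

2.8e-6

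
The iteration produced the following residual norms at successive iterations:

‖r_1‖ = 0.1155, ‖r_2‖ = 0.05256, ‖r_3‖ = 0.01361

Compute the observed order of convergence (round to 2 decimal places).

1.72

p ≈ ln(‖r_3‖/‖r_2‖) / ln(‖r_2‖/‖r_1‖)
  = ln(0.01361/0.05256) / ln(0.05256/0.1155)
  = ln(0.258942) / ln(0.455065)
  = -1.35115 / -0.78732 ≈ 1.71614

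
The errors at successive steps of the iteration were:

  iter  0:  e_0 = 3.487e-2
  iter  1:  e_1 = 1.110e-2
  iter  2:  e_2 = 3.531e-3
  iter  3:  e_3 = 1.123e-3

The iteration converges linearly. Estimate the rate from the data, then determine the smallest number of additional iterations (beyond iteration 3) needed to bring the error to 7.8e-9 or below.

Rate ρ ≈ e_3/e_2 = 1.123e-3/3.531e-3 = 0.3180.
After j more steps, e_{3+j} ≈ 1.123e-3·ρ^j; need ρ^j ≤ 7.8e-9/1.123e-3 = 6.94568e-06.
j ≥ ln(6.94568e-06)/ln(0.3180) = -11.8774/-1.14570 = 10.367.
So 11 more iterations are needed.

11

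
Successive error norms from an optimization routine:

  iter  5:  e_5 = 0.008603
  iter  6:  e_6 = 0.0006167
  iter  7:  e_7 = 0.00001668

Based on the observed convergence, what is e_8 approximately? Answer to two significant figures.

First estimate the order: p ≈ ln(e_7/e_6) / ln(e_6/e_5) = ln(0.00001668/0.0006167)/ln(0.0006167/0.008603) = ln(0.0270472)/ln(0.0716843) ≈ 1.3698.
Then e_8 ≈ e_7·(e_7/e_6)^p = 0.00001668·(0.0270472)^1.3698 = 0.00001668·0.0071174 ≈ 1.187e-07.

1.2e-7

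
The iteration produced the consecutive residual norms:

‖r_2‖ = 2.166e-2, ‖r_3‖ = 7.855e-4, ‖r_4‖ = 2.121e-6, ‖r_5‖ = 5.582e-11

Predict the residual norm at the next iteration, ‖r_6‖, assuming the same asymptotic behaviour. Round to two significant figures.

3.8e-19

First estimate the order: p ≈ ln(‖r_5‖/‖r_4‖) / ln(‖r_4‖/‖r_3‖) = ln(5.582e-11/2.121e-6)/ln(2.121e-6/7.855e-4) = ln(2.63178e-05)/ln(0.00270019) ≈ 1.7830.
Then ‖r_6‖ ≈ ‖r_5‖·(‖r_5‖/‖r_4‖)^p = 5.582e-11·(2.63178e-05)^1.7830 = 5.582e-11·6.82818e-09 ≈ 3.811e-19.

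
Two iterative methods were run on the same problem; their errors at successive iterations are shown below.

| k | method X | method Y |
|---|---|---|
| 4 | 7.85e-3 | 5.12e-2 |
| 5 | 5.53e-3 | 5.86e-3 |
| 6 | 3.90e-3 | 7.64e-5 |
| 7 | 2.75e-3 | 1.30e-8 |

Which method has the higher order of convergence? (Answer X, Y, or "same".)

Method X: p ≈ ln(2.75e-3/3.90e-3)/ln(3.90e-3/5.53e-3) ≈ 1.00.
Method Y: p ≈ ln(1.30e-8/7.64e-5)/ln(7.64e-5/5.86e-3) ≈ 2.00.
Method Y has the higher order (≈2.0 vs ≈1.0).

Y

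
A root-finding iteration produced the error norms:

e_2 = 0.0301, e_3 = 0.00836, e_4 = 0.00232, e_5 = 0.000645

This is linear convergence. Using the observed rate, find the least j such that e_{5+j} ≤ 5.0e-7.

Rate ρ ≈ e_5/e_4 = 0.000645/0.00232 = 0.2780.
After j more steps, e_{5+j} ≈ 0.000645·ρ^j; need ρ^j ≤ 5.0e-7/0.000645 = 0.000775194.
j ≥ ln(0.000775194)/ln(0.2780) = -7.1624/-1.28013 = 5.595.
So 6 more iterations are needed.

6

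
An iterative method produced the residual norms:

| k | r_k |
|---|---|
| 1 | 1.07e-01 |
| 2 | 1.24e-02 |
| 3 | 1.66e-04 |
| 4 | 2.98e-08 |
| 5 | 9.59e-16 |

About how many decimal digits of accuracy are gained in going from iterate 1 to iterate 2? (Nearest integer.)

Digits gained ≈ log₁₀(r_1/r_2) = log₁₀(1.07e-01/1.24e-02) = log₁₀(8.62903) ≈ 0.936.

1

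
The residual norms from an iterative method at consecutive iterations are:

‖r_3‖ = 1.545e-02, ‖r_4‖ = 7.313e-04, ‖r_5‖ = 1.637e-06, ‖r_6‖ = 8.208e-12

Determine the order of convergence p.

2

Consecutive ratios: ‖r_6‖/‖r_5‖ = 8.208e-12/1.637e-06 = 5.01405e-06, ‖r_5‖/‖r_4‖ = 1.637e-06/7.313e-04 = 0.00223848.
p ≈ ln(5.01405e-06)/ln(0.00223848) = -12.2033/-6.1020 ≈ 2.00.
So the convergence is quadratic (order 2).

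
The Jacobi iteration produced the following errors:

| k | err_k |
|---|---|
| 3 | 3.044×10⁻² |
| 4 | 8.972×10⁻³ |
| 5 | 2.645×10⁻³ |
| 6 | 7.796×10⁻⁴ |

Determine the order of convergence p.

1

Consecutive ratios: err_6/err_5 = 7.796×10⁻⁴/2.645×10⁻³ = 0.294745, err_5/err_4 = 2.645×10⁻³/8.972×10⁻³ = 0.294806.
p ≈ ln(0.294745)/ln(0.294806) = -1.2216/-1.2214 ≈ 1.00.
So the convergence is linear (order 1).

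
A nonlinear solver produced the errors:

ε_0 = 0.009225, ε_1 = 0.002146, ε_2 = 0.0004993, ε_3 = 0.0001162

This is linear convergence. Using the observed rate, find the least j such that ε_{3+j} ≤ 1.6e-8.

7

Rate ρ ≈ ε_3/ε_2 = 0.0001162/0.0004993 = 0.2327.
After j more steps, ε_{3+j} ≈ 0.0001162·ρ^j; need ρ^j ≤ 1.6e-8/0.0001162 = 0.000137694.
j ≥ ln(0.000137694)/ln(0.2327) = -8.8905/-1.45801 = 6.098.
So 7 more iterations are needed.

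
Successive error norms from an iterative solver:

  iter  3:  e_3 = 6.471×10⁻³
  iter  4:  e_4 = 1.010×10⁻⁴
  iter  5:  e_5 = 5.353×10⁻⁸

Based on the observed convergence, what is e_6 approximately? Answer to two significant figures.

First estimate the order: p ≈ ln(e_5/e_4) / ln(e_4/e_3) = ln(5.353×10⁻⁸/1.010×10⁻⁴)/ln(1.010×10⁻⁴/6.471×10⁻³) = ln(0.00053)/ln(0.0156081) ≈ 1.8131.
Then e_6 ≈ e_5·(e_5/e_4)^p = 5.353×10⁻⁸·(0.00053)^1.8131 = 5.353×10⁻⁸·1.15023e-06 ≈ 6.157e-14.

6.2e-14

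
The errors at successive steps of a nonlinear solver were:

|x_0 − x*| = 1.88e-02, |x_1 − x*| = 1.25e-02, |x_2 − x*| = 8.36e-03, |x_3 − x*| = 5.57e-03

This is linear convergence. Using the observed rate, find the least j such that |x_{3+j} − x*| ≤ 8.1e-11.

45

Rate ρ ≈ |x_3 − x*|/|x_2 − x*| = 5.57e-03/8.36e-03 = 0.6663.
After j more steps, |x_{3+j} − x*| ≈ 5.57e-03·ρ^j; need ρ^j ≤ 8.1e-11/5.57e-03 = 1.45422e-08.
j ≥ ln(1.45422e-08)/ln(0.6663) = -18.0462/-0.40602 = 44.447.
So 45 more iterations are needed.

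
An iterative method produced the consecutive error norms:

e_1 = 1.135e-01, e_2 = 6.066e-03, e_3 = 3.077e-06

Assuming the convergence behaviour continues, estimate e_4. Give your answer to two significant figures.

9.0e-15

First estimate the order: p ≈ ln(e_3/e_2) / ln(e_2/e_1) = ln(3.077e-06/6.066e-03)/ln(6.066e-03/1.135e-01) = ln(0.000507254)/ln(0.0534449) ≈ 2.5900.
Then e_4 ≈ e_3·(e_3/e_2)^p = 3.077e-06·(0.000507254)^2.5900 = 3.077e-06·2.92775e-09 ≈ 9.009e-15.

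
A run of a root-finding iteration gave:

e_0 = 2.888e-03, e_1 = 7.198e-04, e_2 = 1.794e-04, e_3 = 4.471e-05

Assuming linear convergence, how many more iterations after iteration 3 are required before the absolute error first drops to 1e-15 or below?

18

Rate ρ ≈ e_3/e_2 = 4.471e-05/1.794e-04 = 0.2492.
After j more steps, e_{3+j} ≈ 4.471e-05·ρ^j; need ρ^j ≤ 1e-15/4.471e-05 = 2.23664e-11.
j ≥ ln(2.23664e-11)/ln(0.2492) = -24.5235/-1.38950 = 17.649.
So 18 more iterations are needed.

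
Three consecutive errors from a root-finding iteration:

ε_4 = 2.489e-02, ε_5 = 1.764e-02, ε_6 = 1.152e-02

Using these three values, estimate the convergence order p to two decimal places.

1.24

p ≈ ln(ε_6/ε_5) / ln(ε_5/ε_4)
  = ln(1.152e-02/1.764e-02) / ln(1.764e-02/2.489e-02)
  = ln(0.653061) / ln(0.708718)
  = -0.42608 / -0.34430 ≈ 1.23753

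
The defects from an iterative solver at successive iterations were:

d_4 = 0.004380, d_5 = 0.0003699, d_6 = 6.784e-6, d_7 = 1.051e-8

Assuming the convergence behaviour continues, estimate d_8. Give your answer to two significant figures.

First estimate the order: p ≈ ln(d_7/d_6) / ln(d_6/d_5) = ln(1.051e-8/6.784e-6)/ln(6.784e-6/0.0003699) = ln(0.00154923)/ln(0.0183401) ≈ 1.6180.
Then d_8 ≈ d_7·(d_7/d_6)^p = 1.051e-8·(0.00154923)^1.6180 = 1.051e-8·2.84189e-05 ≈ 2.987e-13.

3.0e-13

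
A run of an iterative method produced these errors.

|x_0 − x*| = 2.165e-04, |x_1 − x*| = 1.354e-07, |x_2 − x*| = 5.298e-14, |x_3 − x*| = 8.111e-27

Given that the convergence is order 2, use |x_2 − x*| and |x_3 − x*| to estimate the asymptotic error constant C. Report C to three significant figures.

C ≈ |x_3 − x*| / |x_2 − x*|^2
  = 8.111e-27 / (5.298e-14)^2
  = 8.111e-27 / 2.80688e-27 ≈ 2.8897

2.89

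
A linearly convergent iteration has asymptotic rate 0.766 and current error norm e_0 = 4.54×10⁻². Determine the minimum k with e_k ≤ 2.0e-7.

47

After k steps, e_k ≈ 4.54×10⁻²·0.766^k.
Need 0.766^k ≤ 2.0e-7/4.54×10⁻² = 4.40529e-06.
k ≥ ln(4.40529e-06)/ln(0.766) = -12.3327/-0.26657 = 46.264.
Smallest integer k = 47.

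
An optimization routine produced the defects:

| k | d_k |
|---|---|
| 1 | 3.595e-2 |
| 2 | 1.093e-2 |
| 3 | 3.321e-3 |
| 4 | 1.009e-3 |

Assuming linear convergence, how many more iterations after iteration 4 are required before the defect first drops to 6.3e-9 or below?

11

Rate ρ ≈ d_4/d_3 = 1.009e-3/3.321e-3 = 0.3038.
After j more steps, d_{4+j} ≈ 1.009e-3·ρ^j; need ρ^j ≤ 6.3e-9/1.009e-3 = 6.24381e-06.
j ≥ ln(6.24381e-06)/ln(0.3038) = -11.9839/-1.19139 = 10.059.
So 11 more iterations are needed.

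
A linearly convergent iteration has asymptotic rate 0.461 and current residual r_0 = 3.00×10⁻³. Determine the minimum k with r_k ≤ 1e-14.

35

After k steps, r_k ≈ 3.00×10⁻³·0.461^k.
Need 0.461^k ≤ 1e-14/3.00×10⁻³ = 3.33333e-12.
k ≥ ln(3.33333e-12)/ln(0.461) = -26.4270/-0.77436 = 34.128.
Smallest integer k = 35.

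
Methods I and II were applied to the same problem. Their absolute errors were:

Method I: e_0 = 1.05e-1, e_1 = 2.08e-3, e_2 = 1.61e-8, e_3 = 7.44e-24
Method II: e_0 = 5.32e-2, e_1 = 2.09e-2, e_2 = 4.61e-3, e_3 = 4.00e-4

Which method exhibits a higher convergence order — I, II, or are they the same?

Method I: p ≈ ln(7.44e-24/1.61e-8)/ln(1.61e-8/2.08e-3) ≈ 3.00.
Method II: p ≈ ln(4.00e-4/4.61e-3)/ln(4.61e-3/2.09e-2) ≈ 1.62.
Method I has the higher order (≈3.0 vs ≈1.6).

I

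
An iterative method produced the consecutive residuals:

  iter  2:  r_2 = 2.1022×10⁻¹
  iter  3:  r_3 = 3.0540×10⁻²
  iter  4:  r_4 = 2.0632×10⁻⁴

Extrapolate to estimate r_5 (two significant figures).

First estimate the order: p ≈ ln(r_4/r_3) / ln(r_3/r_2) = ln(2.0632×10⁻⁴/3.0540×10⁻²)/ln(3.0540×10⁻²/2.1022×10⁻¹) = ln(0.00675573)/ln(0.145276) ≈ 2.5905.
Then r_5 ≈ r_4·(r_4/r_3)^p = 2.0632×10⁻⁴·(0.00675573)^2.5905 = 2.0632×10⁻⁴·2.38653e-06 ≈ 4.924e-10.

4.9e-10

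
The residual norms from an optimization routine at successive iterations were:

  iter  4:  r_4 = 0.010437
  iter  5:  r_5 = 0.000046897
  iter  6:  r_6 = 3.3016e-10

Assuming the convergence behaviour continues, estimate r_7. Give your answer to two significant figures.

First estimate the order: p ≈ ln(r_6/r_5) / ln(r_5/r_4) = ln(3.3016e-10/0.000046897)/ln(0.000046897/0.010437) = ln(7.04011e-06)/ln(0.00449334) ≈ 2.1949.
Then r_7 ≈ r_6·(r_6/r_5)^p = 3.3016e-10·(7.04011e-06)^2.1949 = 3.3016e-10·4.90854e-12 ≈ 1.621e-21.

1.6e-21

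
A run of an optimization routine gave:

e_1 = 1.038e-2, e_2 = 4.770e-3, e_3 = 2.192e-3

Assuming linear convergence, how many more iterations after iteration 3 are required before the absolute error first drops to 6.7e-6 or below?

8

Rate ρ ≈ e_3/e_2 = 2.192e-3/4.770e-3 = 0.4595.
After j more steps, e_{3+j} ≈ 2.192e-3·ρ^j; need ρ^j ≤ 6.7e-6/2.192e-3 = 0.00305657.
j ≥ ln(0.00305657)/ln(0.4595) = -5.7905/-0.77762 = 7.446.
So 8 more iterations are needed.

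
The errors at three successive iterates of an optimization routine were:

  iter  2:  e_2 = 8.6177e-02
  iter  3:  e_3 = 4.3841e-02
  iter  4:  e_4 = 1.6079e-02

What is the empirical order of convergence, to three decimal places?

1.484

p ≈ ln(e_4/e_3) / ln(e_3/e_2)
  = ln(1.6079e-02/4.3841e-02) / ln(4.3841e-02/8.6177e-02)
  = ln(0.366757) / ln(0.508732)
  = -1.003056 / -0.675834 ≈ 1.484175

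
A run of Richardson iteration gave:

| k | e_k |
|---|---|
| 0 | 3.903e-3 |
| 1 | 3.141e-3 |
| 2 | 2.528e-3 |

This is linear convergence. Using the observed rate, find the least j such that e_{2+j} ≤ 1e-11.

90

Rate ρ ≈ e_2/e_1 = 2.528e-3/3.141e-3 = 0.8048.
After j more steps, e_{2+j} ≈ 2.528e-3·ρ^j; need ρ^j ≤ 1e-11/2.528e-3 = 3.9557e-09.
j ≥ ln(3.9557e-09)/ln(0.8048) = -19.3481/-0.21716 = 89.096.
So 90 more iterations are needed.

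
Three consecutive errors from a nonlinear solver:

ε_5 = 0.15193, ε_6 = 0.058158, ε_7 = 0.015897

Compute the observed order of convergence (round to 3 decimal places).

p ≈ ln(ε_7/ε_6) / ln(ε_6/ε_5)
  = ln(0.015897/0.058158) / ln(0.058158/0.15193)
  = ln(0.273342) / ln(0.382795)
  = -1.297032 / -0.960256 ≈ 1.350715

1.351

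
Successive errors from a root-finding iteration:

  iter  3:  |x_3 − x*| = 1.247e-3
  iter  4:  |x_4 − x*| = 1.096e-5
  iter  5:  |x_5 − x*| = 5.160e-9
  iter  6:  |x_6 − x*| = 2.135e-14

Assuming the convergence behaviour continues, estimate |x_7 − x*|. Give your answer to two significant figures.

First estimate the order: p ≈ ln(|x_6 − x*|/|x_5 − x*|) / ln(|x_5 − x*|/|x_4 − x*|) = ln(2.135e-14/5.160e-9)/ln(5.160e-9/1.096e-5) = ln(4.1376e-06)/ln(0.000470803) ≈ 1.6180.
Then |x_7 − x*| ≈ |x_6 − x*|·(|x_6 − x*|/|x_5 − x*|)^p = 2.135e-14·(4.1376e-06)^1.6180 = 2.135e-14·1.94939e-09 ≈ 4.162e-23.

4.2e-23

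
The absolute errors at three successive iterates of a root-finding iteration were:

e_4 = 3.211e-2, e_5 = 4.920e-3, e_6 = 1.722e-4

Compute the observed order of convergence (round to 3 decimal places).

1.787

p ≈ ln(e_6/e_5) / ln(e_5/e_4)
  = ln(1.722e-4/4.920e-3) / ln(4.920e-3/3.211e-2)
  = ln(0.035) / ln(0.153223)
  = -3.352407 / -1.875861 ≈ 1.787130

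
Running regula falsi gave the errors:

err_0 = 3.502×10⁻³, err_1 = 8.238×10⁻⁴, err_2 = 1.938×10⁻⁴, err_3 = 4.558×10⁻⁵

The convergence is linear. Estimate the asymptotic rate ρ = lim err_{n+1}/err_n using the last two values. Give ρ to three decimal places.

ρ ≈ err_3/err_2 = 4.558×10⁻⁵/1.938×10⁻⁴ = 0.23519

0.235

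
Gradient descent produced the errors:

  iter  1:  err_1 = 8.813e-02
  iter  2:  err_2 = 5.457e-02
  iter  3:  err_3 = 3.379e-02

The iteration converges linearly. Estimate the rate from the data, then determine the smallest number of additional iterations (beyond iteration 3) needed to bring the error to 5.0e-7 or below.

24

Rate ρ ≈ err_3/err_2 = 3.379e-02/5.457e-02 = 0.6192.
After j more steps, err_{3+j} ≈ 3.379e-02·ρ^j; need ρ^j ≤ 5.0e-7/3.379e-02 = 1.47973e-05.
j ≥ ln(1.47973e-05)/ln(0.6192) = -11.1211/-0.47933 = 23.201.
So 24 more iterations are needed.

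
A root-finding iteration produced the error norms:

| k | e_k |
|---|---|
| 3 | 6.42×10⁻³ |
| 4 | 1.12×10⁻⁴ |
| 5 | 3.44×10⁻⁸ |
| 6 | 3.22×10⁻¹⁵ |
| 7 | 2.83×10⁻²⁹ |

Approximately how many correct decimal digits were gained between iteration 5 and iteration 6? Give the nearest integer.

7

Digits gained ≈ log₁₀(e_5/e_6) = log₁₀(3.44×10⁻⁸/3.22×10⁻¹⁵) = log₁₀(1.06832e+07) ≈ 7.029.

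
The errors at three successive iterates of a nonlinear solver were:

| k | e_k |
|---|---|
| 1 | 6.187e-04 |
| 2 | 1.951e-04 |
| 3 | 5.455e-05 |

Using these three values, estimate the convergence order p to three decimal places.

p ≈ ln(e_3/e_2) / ln(e_2/e_1)
  = ln(5.455e-05/1.951e-04) / ln(1.951e-04/6.187e-04)
  = ln(0.2796) / ln(0.315339)
  = -1.274395 / -1.154107 ≈ 1.104226

1.104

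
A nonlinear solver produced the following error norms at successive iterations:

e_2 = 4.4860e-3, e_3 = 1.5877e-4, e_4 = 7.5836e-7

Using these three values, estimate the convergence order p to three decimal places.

1.599

p ≈ ln(e_4/e_3) / ln(e_3/e_2)
  = ln(7.5836e-7/1.5877e-4) / ln(1.5877e-4/4.4860e-3)
  = ln(0.00477647) / ln(0.0353923)
  = -5.344053 / -3.341261 ≈ 1.599412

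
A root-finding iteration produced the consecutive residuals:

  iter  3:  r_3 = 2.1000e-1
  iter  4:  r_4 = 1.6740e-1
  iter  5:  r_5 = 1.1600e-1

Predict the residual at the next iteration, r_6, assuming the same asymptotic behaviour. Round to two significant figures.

6.4e-2

First estimate the order: p ≈ ln(r_5/r_4) / ln(r_4/r_3) = ln(1.1600e-1/1.6740e-1)/ln(1.6740e-1/2.1000e-1) = ln(0.692951)/ln(0.797143) ≈ 1.6178.
Then r_6 ≈ r_5·(r_5/r_4)^p = 1.1600e-1·(0.692951)^1.6178 = 1.1600e-1·0.552444 ≈ 0.06408.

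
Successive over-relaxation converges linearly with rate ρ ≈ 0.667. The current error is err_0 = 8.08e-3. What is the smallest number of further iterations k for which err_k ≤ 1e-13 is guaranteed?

63

After k steps, err_k ≈ 8.08e-3·0.667^k.
Need 0.667^k ≤ 1e-13/8.08e-3 = 1.23762e-11.
k ≥ ln(1.23762e-11)/ln(0.667) = -25.1152/-0.40497 = 62.017.
Smallest integer k = 63.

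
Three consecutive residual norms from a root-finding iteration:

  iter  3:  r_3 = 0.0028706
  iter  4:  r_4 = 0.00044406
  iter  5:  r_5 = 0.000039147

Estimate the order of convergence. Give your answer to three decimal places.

1.301

p ≈ ln(r_5/r_4) / ln(r_4/r_3)
  = ln(0.000039147/0.00044406) / ln(0.00044406/0.0028706)
  = ln(0.088157) / ln(0.154692)
  = -2.428636 / -1.866319 ≈ 1.301297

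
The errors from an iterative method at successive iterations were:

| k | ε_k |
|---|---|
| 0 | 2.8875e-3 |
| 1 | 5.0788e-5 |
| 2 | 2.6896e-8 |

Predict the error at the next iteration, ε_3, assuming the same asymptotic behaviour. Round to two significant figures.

2.1e-14

First estimate the order: p ≈ ln(ε_2/ε_1) / ln(ε_1/ε_0) = ln(2.6896e-8/5.0788e-5)/ln(5.0788e-5/2.8875e-3) = ln(0.000529574)/ln(0.0175889) ≈ 1.8670.
Then ε_3 ≈ ε_2·(ε_2/ε_1)^p = 2.6896e-8·(0.000529574)^1.8670 = 2.6896e-8·7.64841e-07 ≈ 2.057e-14.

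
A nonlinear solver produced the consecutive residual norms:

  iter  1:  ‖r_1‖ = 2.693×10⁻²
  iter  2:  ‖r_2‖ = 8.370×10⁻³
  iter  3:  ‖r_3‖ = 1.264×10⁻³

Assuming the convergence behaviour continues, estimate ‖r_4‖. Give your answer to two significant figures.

5.9e-5

First estimate the order: p ≈ ln(‖r_3‖/‖r_2‖) / ln(‖r_2‖/‖r_1‖) = ln(1.264×10⁻³/8.370×10⁻³)/ln(8.370×10⁻³/2.693×10⁻²) = ln(0.151016)/ln(0.310806) ≈ 1.6177.
Then ‖r_4‖ ≈ ‖r_3‖·(‖r_3‖/‖r_2‖)^p = 1.264×10⁻³·(0.151016)^1.6177 = 1.264×10⁻³·0.0469792 ≈ 5.938e-05.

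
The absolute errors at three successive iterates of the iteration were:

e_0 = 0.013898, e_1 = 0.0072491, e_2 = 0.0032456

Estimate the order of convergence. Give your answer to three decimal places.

1.235

p ≈ ln(e_2/e_1) / ln(e_1/e_0)
  = ln(0.0032456/0.0072491) / ln(0.0072491/0.013898)
  = ln(0.447725) / ln(0.521593)
  = -0.803576 / -0.650868 ≈ 1.234622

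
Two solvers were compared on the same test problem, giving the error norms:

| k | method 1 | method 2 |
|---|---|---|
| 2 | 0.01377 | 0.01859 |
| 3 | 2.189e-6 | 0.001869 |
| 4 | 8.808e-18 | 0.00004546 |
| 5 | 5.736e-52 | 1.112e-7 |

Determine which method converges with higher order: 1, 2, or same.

1

Method 1: p ≈ ln(5.736e-52/8.808e-18)/ln(8.808e-18/2.189e-6) ≈ 3.00.
Method 2: p ≈ ln(1.112e-7/0.00004546)/ln(0.00004546/0.001869) ≈ 1.62.
Method 1 has the higher order (≈3.0 vs ≈1.6).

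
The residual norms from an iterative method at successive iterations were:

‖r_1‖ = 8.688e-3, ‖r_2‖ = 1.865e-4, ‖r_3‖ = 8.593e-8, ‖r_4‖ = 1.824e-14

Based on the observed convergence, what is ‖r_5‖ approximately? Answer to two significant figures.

8.2e-28

First estimate the order: p ≈ ln(‖r_4‖/‖r_3‖) / ln(‖r_3‖/‖r_2‖) = ln(1.824e-14/8.593e-8)/ln(8.593e-8/1.865e-4) = ln(2.12266e-07)/ln(0.000460751) ≈ 2.0000.
Then ‖r_5‖ ≈ ‖r_4‖·(‖r_4‖/‖r_3‖)^p = 1.824e-14·(2.12266e-07)^2.0000 = 1.824e-14·4.50569e-14 ≈ 8.218e-28.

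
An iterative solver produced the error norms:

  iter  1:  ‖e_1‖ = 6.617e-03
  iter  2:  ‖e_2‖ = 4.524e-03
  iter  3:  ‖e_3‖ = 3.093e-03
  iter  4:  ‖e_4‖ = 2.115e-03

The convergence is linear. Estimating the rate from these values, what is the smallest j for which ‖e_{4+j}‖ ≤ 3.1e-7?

Rate ρ ≈ ‖e_4‖/‖e_3‖ = 2.115e-03/3.093e-03 = 0.6838.
After j more steps, ‖e_{4+j}‖ ≈ 2.115e-03·ρ^j; need ρ^j ≤ 3.1e-7/2.115e-03 = 0.000146572.
j ≥ ln(0.000146572)/ln(0.6838) = -8.8280/-0.38009 = 23.226.
So 24 more iterations are needed.

24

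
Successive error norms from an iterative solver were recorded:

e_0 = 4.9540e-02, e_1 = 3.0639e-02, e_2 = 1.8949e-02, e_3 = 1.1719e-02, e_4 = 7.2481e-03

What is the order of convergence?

1

Consecutive ratios: e_4/e_3 = 7.2481e-03/1.1719e-02 = 0.618491, e_3/e_2 = 1.1719e-02/1.8949e-02 = 0.61845.
p ≈ ln(0.618491)/ln(0.61845) = -0.4805/-0.4805 ≈ 1.00.
So the convergence is linear (order 1).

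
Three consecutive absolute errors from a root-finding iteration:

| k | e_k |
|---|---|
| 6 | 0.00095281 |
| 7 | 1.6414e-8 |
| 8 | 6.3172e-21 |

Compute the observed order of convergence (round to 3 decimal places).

p ≈ ln(e_8/e_7) / ln(e_7/e_6)
  = ln(6.3172e-21/1.6414e-8) / ln(1.6414e-8/0.00095281)
  = ln(3.84867e-13) / ln(1.72269e-05)
  = -28.585879 / -10.969038 ≈ 2.606052

2.606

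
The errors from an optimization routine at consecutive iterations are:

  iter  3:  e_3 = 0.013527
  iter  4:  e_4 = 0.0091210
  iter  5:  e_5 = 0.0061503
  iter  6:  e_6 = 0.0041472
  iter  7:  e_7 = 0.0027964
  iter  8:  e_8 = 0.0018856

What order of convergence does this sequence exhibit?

1

Consecutive ratios: e_8/e_7 = 0.0018856/0.0027964 = 0.674296, e_7/e_6 = 0.0027964/0.0041472 = 0.674286.
p ≈ ln(0.674296)/ln(0.674286) = -0.3941/-0.3941 ≈ 1.00.
So the convergence is linear (order 1).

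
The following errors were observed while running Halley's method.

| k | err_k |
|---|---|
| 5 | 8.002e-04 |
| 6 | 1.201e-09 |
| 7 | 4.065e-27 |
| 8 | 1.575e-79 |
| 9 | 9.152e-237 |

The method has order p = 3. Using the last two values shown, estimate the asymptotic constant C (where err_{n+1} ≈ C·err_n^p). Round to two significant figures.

C ≈ err_9 / err_8^3
  = 9.152e-237 / (1.575e-79)^3
  = 9.152e-237 / 3.90698e-237 ≈ 2.3425

2.3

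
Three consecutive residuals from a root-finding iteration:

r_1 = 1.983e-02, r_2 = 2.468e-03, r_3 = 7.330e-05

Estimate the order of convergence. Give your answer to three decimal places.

1.688

p ≈ ln(r_3/r_2) / ln(r_2/r_1)
  = ln(7.330e-05/2.468e-03) / ln(2.468e-03/1.983e-02)
  = ln(0.0297002) / ln(0.124458)
  = -3.516601 / -2.083787 ≈ 1.687601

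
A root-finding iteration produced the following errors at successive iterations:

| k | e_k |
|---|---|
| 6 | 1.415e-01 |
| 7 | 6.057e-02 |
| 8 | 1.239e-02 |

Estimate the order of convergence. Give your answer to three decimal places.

p ≈ ln(e_8/e_7) / ln(e_7/e_6)
  = ln(1.239e-02/6.057e-02) / ln(6.057e-02/1.415e-01)
  = ln(0.204557) / ln(0.428057)
  = -1.586909 / -0.848499 ≈ 1.870254

1.870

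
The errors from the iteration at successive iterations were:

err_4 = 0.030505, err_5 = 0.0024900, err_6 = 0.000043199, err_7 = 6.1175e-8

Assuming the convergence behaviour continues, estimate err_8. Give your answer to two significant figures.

First estimate the order: p ≈ ln(err_7/err_6) / ln(err_6/err_5) = ln(6.1175e-8/0.000043199)/ln(0.000043199/0.0024900) = ln(0.00141612)/ln(0.017349) ≈ 1.6180.
Then err_8 ≈ err_7·(err_7/err_6)^p = 6.1175e-8·(0.00141612)^1.6180 = 6.1175e-8·2.45742e-05 ≈ 1.503e-12.

1.5e-12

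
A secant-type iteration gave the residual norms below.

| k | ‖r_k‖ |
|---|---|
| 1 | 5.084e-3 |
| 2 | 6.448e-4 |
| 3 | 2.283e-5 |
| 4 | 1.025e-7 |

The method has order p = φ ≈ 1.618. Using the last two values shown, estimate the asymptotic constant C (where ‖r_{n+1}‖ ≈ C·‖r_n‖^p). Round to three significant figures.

C ≈ ‖r_4‖ / ‖r_3‖^1.618
  = 1.025e-7 / (2.283e-5)^1.618
  = 1.025e-7 / 3.09074e-08 ≈ 3.3164

3.32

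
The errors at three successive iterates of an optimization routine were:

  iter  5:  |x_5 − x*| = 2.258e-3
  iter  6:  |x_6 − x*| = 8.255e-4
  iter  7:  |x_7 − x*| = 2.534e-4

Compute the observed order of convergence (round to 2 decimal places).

1.17

p ≈ ln(|x_7 − x*|/|x_6 − x*|) / ln(|x_6 − x*|/|x_5 − x*|)
  = ln(2.534e-4/8.255e-4) / ln(8.255e-4/2.258e-3)
  = ln(0.306965) / ln(0.365589)
  = -1.18102 / -1.00625 ≈ 1.17368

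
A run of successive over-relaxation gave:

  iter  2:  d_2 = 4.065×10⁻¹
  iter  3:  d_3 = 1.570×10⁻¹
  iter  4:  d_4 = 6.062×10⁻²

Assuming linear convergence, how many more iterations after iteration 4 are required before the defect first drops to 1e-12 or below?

27

Rate ρ ≈ d_4/d_3 = 6.062×10⁻²/1.570×10⁻¹ = 0.3861.
After j more steps, d_{4+j} ≈ 6.062×10⁻²·ρ^j; need ρ^j ≤ 1e-12/6.062×10⁻² = 1.64962e-11.
j ≥ ln(1.64962e-11)/ln(0.3861) = -24.8279/-0.95166 = 26.089.
So 27 more iterations are needed.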